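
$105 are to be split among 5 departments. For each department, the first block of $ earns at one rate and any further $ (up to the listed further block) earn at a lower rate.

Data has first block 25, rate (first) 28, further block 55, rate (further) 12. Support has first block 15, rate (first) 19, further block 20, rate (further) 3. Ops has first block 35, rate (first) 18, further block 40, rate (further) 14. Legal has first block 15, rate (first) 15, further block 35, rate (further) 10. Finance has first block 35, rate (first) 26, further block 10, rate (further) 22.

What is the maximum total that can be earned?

Order all 10 blocks by rate: Data/T1 28 > Finance/T1 26 > Finance/T2 22 > Support/T1 19 > Ops/T1 18 > Legal/T1 15 > Ops/T2 14 > Data/T2 12 > Legal/T2 10 > Support/T2 3.
Data T1 at 28: fill all 25 — 80 left.
Finance T1 at 26: fill all 35 — 45 left.
Finance T2 at 22: fill all 10 — 35 left.
Support T1 at 19: fill all 15 — 20 left.
Ops T1 at 18: only 20 left, fill 20.
Total = 28×25 + 26×35 + 22×10 + 19×15 + 18×20 = 2475.

2475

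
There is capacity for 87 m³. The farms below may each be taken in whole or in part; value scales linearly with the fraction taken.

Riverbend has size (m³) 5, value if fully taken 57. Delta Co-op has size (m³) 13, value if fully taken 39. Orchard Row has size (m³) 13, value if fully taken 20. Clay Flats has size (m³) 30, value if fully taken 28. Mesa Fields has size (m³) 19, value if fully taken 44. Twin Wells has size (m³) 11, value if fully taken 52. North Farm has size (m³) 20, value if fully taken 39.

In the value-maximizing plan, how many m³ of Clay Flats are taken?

6

Best value per unit of size first: Riverbend 57/5≈11.4, Twin Wells 52/11≈4.73, Delta Co-op 39/13≈3, Mesa Fields 44/19≈2.32, North Farm 39/20≈1.95, Orchard Row 20/13≈1.54, Clay Flats 28/30≈0.933.
Take all of Riverbend (5 m³, value 57) ; 82 m³ left.
Twin Wells: take in full, 11 m³ for value 52 ; 71 left.
All 13 m³ of Delta Co-op fit (value 39) ; 58 remain.
Take all of Mesa Fields (19 m³, value 44) ; 39 m³ left.
All 20 m³ of North Farm fit (value 39) ; 19 remain.
Orchard Row: take in full, 13 m³ for value 20 ; 6 left.
Only 6 m³ remain; take 6/30 of Clay Flats for value 28×6/30 = 5.6.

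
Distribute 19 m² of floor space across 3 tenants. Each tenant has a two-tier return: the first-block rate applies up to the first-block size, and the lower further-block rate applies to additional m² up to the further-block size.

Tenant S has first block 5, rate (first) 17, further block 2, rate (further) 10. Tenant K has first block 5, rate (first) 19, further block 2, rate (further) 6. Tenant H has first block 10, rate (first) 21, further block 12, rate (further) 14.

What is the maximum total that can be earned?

373

Rank every tier by rate: Tenant H/first 21 > Tenant K/first 19 > Tenant S/first 17 > Tenant H/second 14 > Tenant S/second 10 > Tenant K/second 6.
Tenant H first at 21: fill all 10 — 9 left.
Tenant K/first (19): +5 — 4 left.
Tenant S/first: +4 of 5 at 17; pool empty.
Total = 21×10 + 19×5 + 17×4 = 373.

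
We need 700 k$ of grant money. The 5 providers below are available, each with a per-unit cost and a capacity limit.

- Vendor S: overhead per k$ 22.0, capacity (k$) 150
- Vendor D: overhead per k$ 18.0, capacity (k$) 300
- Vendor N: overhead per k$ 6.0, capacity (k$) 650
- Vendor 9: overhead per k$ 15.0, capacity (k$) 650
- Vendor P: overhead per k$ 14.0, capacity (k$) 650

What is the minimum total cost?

Use providers in increasing cost order.
Vendor N (6.0): use full 650 → 50 k$ to go.
Take 50 from Vendor P at 14.0 to finish.
Vendor 9, Vendor D, Vendor S: unused.
Cost = 650×6.0 + 50×14.0 = 4600.

4600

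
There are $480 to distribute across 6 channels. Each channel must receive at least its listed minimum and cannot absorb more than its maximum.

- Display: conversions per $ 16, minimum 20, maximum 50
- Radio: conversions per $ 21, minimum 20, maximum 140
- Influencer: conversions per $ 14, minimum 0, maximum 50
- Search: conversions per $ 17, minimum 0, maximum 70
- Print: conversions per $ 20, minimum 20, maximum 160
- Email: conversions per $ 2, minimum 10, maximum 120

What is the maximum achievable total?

8850

Meeting every minimum uses 20+20+0+0+20+10 = 70 $, leaving 410.
Highest conversions per $ first: Radio 21 > Print 20 > Search 17 > Display 16 > Influencer 14 > Email 2.
Radio takes 120 more to reach its cap of 140 — 290 left.
Print takes 140 more to reach its cap of 160 — 150 left.
Search: +70 to 70 (cap) — 80 left.
Display takes 30 more to reach its cap of 50 — 50 left.
Influencer: +50 to 50 (cap) — 0 left.
Total = 16×50 + 21×140 + 14×50 + 17×70 + 20×160 + 2×10 = 8850.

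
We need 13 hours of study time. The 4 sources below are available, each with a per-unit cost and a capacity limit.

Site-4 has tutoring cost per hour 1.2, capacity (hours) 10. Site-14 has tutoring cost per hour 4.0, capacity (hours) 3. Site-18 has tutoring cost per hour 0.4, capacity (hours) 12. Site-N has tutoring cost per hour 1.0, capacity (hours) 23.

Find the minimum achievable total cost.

Fill from the cheapest source first.
Site-18 (0.4): use full 12 → 1 hours to go.
Site-N at 1.0: take 1 of its 23 → requirement met.
Site-4, Site-14: unused.
Cost = 12×0.4 + 1×1.0 = 5.8.

5.8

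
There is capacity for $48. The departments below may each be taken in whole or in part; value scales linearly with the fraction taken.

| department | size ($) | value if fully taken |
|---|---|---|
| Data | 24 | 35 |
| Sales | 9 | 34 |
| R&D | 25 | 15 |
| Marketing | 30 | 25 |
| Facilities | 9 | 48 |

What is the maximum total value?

Rank by value-to-size ratio: Facilities 48/9≈5.33, Sales 34/9≈3.78, Data 35/24≈1.46, Marketing 25/30≈0.833, R&D 15/25≈0.6.
All 9 $ of Facilities fit (value 48) — 39 remain.
All 9 $ of Sales fit (value 34) — 30 remain.
Data: take in full, 24 $ for value 35 — 6 left.
Fill the last 6 $ with part of Marketing: 6/30 of it earns 5.
Total value = 122.

122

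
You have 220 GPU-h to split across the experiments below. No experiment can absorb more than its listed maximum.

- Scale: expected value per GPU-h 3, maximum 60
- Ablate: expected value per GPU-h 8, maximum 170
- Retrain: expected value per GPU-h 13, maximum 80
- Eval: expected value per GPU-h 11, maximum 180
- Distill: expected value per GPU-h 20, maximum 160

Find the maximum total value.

3980

Highest expected value per GPU-h first: Distill 20 > Retrain 13 > Eval 11 > Ablate 8 > Scale 3.
Distill takes 160 to reach its cap of 160 — 60 left.
Retrain has room for 80 but only 60 remain, so it gets 60.
Total = 13×60 + 20×160 = 3980.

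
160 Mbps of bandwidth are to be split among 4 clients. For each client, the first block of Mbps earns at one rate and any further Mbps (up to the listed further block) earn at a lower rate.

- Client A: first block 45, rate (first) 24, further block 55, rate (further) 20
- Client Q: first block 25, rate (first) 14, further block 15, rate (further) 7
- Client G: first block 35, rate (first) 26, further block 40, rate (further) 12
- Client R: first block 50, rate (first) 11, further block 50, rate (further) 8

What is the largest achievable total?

3440

Rank every tier by rate: Client G/tier1 26 > Client A/tier1 24 > Client A/tier2 20 > Client Q/tier1 14 > Client G/tier2 12 > Client R/tier1 11 > Client R/tier2 8 > Client Q/tier2 7.
Client G/tier1 (26): +35 ; 125 left.
Client A tier1 at 24: fill all 45 ; 80 left.
Client A tier2 at 20: fill all 55 ; 25 left.
Client Q/tier1 (14): +25 ; 0 left.
Total = 26×35 + 24×45 + 20×55 + 14×25 = 3440.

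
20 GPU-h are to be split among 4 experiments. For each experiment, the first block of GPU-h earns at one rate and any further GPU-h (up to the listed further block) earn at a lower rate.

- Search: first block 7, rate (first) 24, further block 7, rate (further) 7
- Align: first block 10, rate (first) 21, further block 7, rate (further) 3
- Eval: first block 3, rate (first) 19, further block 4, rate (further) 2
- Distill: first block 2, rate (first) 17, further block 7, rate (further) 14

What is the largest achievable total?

Treat each block as its own option and order by rate: Search/first 24 > Align/first 21 > Eval/first 19 > Distill/first 17 > Distill/second 14 > Search/second 7 > Align/second 3 > Eval/second 2.
Fill Search first block (7 at 24) — 13 left.
Align first at 21: fill all 10 — 3 left.
Eval first at 19: fill all 3 — 0 left.
Total = 24×7 + 21×10 + 19×3 = 435.

435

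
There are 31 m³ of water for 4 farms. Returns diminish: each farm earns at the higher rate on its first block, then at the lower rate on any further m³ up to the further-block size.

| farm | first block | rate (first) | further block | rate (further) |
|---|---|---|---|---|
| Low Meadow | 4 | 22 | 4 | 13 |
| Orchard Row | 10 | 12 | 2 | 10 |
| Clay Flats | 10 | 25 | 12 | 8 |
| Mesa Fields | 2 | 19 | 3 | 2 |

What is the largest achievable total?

Rank every tier by rate: Clay Flats/tier1 25 > Low Meadow/tier1 22 > Mesa Fields/tier1 19 > Low Meadow/tier2 13 > Orchard Row/tier1 12 > Orchard Row/tier2 10 > Clay Flats/tier2 8 > Mesa Fields/tier2 2.
Clay Flats tier1 at 25: fill all 10 — 21 left.
Low Meadow/tier1 (22): +4 — 17 left.
Mesa Fields/tier1 (19): +2 — 15 left.
Fill Low Meadow tier2 block (4 at 13) — 11 left.
Orchard Row/tier1 (12): +10 — 1 left.
1 remain; put them into Orchard Row tier2 at 10.
Total = 25×10 + 22×4 + 19×2 + 13×4 + 12×10 + 10×1 = 558.

558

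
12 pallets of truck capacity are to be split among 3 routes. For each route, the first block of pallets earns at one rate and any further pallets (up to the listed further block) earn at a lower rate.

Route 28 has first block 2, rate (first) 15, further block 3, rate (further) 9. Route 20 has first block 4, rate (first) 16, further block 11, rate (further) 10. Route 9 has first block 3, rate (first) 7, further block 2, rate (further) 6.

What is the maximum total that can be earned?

Treat each block as its own option and order by rate: Route 20/tier1 16 > Route 28/tier1 15 > Route 20/tier2 10 > Route 28/tier2 9 > Route 9/tier1 7 > Route 9/tier2 6.
Route 20/tier1 (16): +4 ; 8 left.
Fill Route 28 tier1 block (2 at 15) ; 6 left.
Route 20/tier2: +6 of 11 at 10; pool empty.
Total = 16×4 + 15×2 + 10×6 = 154.

154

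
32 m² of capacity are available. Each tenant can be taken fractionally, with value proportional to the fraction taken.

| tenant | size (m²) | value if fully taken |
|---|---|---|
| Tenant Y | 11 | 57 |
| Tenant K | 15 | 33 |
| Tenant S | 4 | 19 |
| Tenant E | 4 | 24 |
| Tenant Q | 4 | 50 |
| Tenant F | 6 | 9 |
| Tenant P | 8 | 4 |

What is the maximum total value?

Sort by value density: Tenant Q 50/4≈12.5, Tenant E 24/4≈6, Tenant Y 57/11≈5.18, Tenant S 19/4≈4.75, Tenant K 33/15≈2.2, Tenant F 9/6≈1.5, Tenant P 4/8≈0.5.
All 4 m² of Tenant Q fit (value 50) — 28 remain.
Take all of Tenant E (4 m², value 24) — 24 m² left.
All 11 m² of Tenant Y fit (value 57) — 13 remain.
All 4 m² of Tenant S fit (value 19) — 9 remain.
Fill the last 9 m² with part of Tenant K: 9/15 of it earns 19.8.
Total value = 169.8.

169.8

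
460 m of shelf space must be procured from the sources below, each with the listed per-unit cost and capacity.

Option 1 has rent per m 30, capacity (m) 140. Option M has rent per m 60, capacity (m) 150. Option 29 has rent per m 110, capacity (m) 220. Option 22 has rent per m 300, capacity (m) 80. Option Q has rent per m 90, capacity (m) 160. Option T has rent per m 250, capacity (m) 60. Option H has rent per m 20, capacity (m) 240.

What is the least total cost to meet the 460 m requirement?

Fill from the cheapest source first.
Option H at 20: take all 240 m — 220 still needed.
Option 1 at 30: take all 140 m — 80 still needed.
Option M (60): take the remaining 80 — done.
Option Q, Option 29, Option T, Option 22: unused.
Cost = 240×20 + 140×30 + 80×60 = 13800.

13800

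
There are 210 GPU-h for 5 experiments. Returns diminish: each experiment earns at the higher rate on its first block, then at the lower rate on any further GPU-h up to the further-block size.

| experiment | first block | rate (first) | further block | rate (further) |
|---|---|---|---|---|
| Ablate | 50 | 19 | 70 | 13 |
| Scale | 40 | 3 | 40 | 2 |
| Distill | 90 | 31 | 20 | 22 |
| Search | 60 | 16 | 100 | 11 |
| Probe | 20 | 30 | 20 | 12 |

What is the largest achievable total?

5260

Treat each block as its own option and order by rate: Distill/first 31 > Probe/first 30 > Distill/second 22 > Ablate/first 19 > Search/first 16 > Ablate/second 13 > Probe/second 12 > Search/second 11 > Scale/first 3 > Scale/second 2.
Distill first at 31: fill all 90 — 120 left.
Probe/first (30): +20 — 100 left.
Distill/second (22): +20 — 80 left.
Ablate/first (19): +50 — 30 left.
30 remain; put them into Search first at 16.
Total = 31×90 + 30×20 + 22×20 + 19×50 + 16×30 = 5260.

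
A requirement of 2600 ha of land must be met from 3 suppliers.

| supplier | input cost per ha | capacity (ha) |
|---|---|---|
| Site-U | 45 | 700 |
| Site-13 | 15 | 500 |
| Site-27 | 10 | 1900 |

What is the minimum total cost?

35500

Use suppliers in increasing cost order.
Site-27 at 10: take all 1900 ha → 700 still needed.
Site-13 (15): use full 500 → 200 ha to go.
Site-U at 45: take 200 of its 700 → requirement met.
Cost = 1900×10 + 500×15 + 200×45 = 35500.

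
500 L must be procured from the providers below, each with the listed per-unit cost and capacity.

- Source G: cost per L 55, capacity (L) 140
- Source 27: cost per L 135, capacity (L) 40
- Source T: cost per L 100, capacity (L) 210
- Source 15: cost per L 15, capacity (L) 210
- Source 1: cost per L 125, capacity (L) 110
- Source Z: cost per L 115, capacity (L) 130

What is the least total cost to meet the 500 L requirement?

Cheapest first:
Source 15 at 15: take all 210 L → 290 still needed.
Source G at 55: take all 140 L → 150 still needed.
Source T (100): take the remaining 150 → done.
Source Z, Source 1, Source 27: unused.
Cost = 210×15 + 140×55 + 150×100 = 25850.

25850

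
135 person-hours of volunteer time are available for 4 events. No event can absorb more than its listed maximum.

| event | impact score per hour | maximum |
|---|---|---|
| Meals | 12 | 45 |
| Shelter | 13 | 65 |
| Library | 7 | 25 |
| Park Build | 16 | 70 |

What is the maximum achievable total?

1965

Rank by impact score per hour: Park Build 16 > Shelter 13 > Meals 12 > Library 7.
Park Build: +70 to 70 (cap) — 65 left.
Give Shelter 65 to hit its cap of 65 — 0 left.
Total = 13×65 + 16×70 = 1965.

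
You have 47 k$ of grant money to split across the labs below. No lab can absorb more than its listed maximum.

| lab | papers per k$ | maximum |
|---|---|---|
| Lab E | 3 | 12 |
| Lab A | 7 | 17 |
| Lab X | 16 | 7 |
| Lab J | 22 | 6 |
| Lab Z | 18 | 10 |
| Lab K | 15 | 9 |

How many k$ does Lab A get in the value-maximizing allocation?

Order the labs by papers per k$: Lab J 22 > Lab Z 18 > Lab X 16 > Lab K 15 > Lab A 7 > Lab E 3.
Lab J: +6 to 6 (cap) — 41 left.
Give Lab Z 10 to hit its cap of 10 — 31 left.
Give Lab X 7 to hit its cap of 7 — 24 left.
Lab K takes 9 to reach its cap of 9 — 15 left.
Lab A has room for 17 but only 15 remain, so it gets 15.

15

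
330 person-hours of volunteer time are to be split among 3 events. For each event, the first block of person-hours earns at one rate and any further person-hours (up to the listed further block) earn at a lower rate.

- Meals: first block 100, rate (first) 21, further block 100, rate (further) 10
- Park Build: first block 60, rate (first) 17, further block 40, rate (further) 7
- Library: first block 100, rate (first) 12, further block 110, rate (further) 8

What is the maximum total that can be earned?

5020

Rank every tier by rate: Meals/first 21 > Park Build/first 17 > Library/first 12 > Meals/second 10 > Library/second 8 > Park Build/second 7.
Meals/first (21): +100 → 230 left.
Park Build/first (17): +60 → 170 left.
Library first at 12: fill all 100 → 70 left.
Meals second at 10: only 70 left, fill 70.
Total = 21×100 + 17×60 + 12×100 + 10×70 = 5020.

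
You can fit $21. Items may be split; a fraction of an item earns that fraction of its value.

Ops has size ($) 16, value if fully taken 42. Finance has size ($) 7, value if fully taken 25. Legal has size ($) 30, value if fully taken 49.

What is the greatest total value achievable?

61.75

Best value per unit of size first: Finance 25/7≈3.57, Ops 42/16≈2.62, Legal 49/30≈1.63.
All 7 $ of Finance fit (value 25) → 14 remain.
Fill the last 14 $ with part of Ops: 14/16 of it earns 36.75.
Total value = 61.75.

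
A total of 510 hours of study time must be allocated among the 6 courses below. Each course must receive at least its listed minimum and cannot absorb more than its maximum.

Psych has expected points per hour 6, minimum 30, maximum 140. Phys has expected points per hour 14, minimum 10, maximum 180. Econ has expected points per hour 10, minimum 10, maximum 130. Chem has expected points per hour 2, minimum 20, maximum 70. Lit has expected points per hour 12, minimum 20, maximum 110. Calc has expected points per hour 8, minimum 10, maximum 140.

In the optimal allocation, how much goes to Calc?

40

Meeting every minimum uses 30+10+10+20+20+10 = 100 hours, leaving 410.
Rank by expected points per hour: Phys 14 > Lit 12 > Econ 10 > Calc 8 > Psych 6 > Chem 2.
Phys: +170 to 180 (cap) → 240 left.
Lit takes 90 more to reach its cap of 110 → 150 left.
Give Econ 120 more to hit its cap of 130 → 30 left.
Calc has room for 130 more but only 30 remain, so it gets 40.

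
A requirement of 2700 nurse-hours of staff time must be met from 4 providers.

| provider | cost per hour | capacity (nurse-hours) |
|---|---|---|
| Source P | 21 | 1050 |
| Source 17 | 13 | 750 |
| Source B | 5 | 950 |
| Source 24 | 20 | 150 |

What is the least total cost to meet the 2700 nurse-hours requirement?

35350

Fill from the cheapest provider first.
Source B at 5: take all 950 nurse-hours ; 1750 still needed.
Source 17 (13): use full 750 ; 1000 nurse-hours to go.
Source 24 at 20: take all 150 nurse-hours ; 850 still needed.
Source P at 21: take 850 of its 1050 ; requirement met.
Cost = 950×5 + 750×13 + 150×20 + 850×21 = 35350.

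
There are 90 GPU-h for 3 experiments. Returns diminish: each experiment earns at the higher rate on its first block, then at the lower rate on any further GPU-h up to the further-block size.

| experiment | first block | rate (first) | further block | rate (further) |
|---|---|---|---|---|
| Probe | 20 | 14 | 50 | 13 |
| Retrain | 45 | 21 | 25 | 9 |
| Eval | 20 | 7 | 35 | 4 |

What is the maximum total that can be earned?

Treat each block as its own option and order by rate: Retrain/tier1 21 > Probe/tier1 14 > Probe/tier2 13 > Retrain/tier2 9 > Eval/tier1 7 > Eval/tier2 4.
Fill Retrain tier1 block (45 at 21) → 45 left.
Probe tier1 at 14: fill all 20 → 25 left.
Probe/tier2: +25 of 50 at 13; pool empty.
Total = 21×45 + 14×20 + 13×25 = 1550.

1550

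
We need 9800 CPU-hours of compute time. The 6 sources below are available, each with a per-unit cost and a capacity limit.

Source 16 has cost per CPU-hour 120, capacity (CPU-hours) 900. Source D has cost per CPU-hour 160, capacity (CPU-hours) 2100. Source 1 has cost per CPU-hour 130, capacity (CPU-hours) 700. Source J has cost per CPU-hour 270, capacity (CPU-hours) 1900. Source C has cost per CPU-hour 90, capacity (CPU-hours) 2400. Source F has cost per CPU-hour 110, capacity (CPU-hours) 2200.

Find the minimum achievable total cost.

Use sources in increasing cost order.
Take 2400 from Source C at 90 → need 7400 more.
Take 2200 from Source F at 110 → need 5200 more.
Take 900 from Source 16 at 120 → need 4300 more.
Source 1 (130): use full 700 → 3600 CPU-hours to go.
Source D (160): use full 2100 → 1500 CPU-hours to go.
Take 1500 from Source J at 270 to finish.
Cost = 2400×90 + 2200×110 + 900×120 + 700×130 + 2100×160 + 1500×270 = 1398000.

1398000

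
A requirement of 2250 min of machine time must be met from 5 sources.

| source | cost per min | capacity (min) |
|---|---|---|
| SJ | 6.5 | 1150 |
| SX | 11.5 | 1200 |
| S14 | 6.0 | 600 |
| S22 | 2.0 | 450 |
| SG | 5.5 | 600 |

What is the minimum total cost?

11700

Use sources in increasing cost order.
S22 (2.0): use full 450 ; 1800 min to go.
SG at 5.5: take all 600 min ; 1200 still needed.
S14 at 6.0: take all 600 min ; 600 still needed.
SJ (6.5): take the remaining 600 ; done.
SX: unused.
Cost = 450×2.0 + 600×5.5 + 600×6.0 + 600×6.5 = 11700.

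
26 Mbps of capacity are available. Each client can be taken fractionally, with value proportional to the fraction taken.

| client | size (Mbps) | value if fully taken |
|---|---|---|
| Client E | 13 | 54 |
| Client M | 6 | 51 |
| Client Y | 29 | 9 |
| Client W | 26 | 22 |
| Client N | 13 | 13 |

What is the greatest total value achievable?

112

Rank by value-to-size ratio: Client M 51/6≈8.5, Client E 54/13≈4.15, Client N 13/13≈1, Client W 22/26≈0.846, Client Y 9/29≈0.31.
All 6 Mbps of Client M fit (value 51) → 20 remain.
All 13 Mbps of Client E fit (value 54) → 7 remain.
Fill the last 7 Mbps with part of Client N: 7/13 of it earns 7.
Total value = 112.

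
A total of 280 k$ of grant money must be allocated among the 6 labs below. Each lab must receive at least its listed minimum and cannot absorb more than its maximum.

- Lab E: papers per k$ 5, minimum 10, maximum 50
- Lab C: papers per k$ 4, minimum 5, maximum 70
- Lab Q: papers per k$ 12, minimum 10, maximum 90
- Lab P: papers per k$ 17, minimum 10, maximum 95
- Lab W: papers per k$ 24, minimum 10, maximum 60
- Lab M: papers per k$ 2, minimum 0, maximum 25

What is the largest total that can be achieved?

Meeting every minimum uses 10+5+10+10+10+0 = 45 k$, leaving 235.
Highest papers per k$ first: Lab W 24 > Lab P 17 > Lab Q 12 > Lab E 5 > Lab C 4 > Lab M 2.
Give Lab W 50 more to hit its cap of 60 ; 185 left.
Lab P takes 85 more to reach its cap of 95 ; 100 left.
Lab Q takes 80 more to reach its cap of 90 ; 20 left.
Lab E: +20 (room for 40) → 30. Pool exhausted.
Total = 5×30 + 4×5 + 12×90 + 17×95 + 24×60 = 4305.

4305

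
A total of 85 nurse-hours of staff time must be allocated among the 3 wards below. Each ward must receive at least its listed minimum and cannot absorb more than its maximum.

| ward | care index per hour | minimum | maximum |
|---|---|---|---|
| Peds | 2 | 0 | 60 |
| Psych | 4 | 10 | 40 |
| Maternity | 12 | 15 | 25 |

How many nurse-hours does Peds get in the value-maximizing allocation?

20

Meeting every minimum uses 0+10+15 = 25 nurse-hours, leaving 60.
Order the wards by care index per hour: Maternity 12 > Psych 4 > Peds 2.
Maternity: +10 to 25 (cap) — 50 left.
Psych takes 30 more to reach its cap of 40 — 20 left.
Peds has room for 60 more but only 20 remain, so it gets 20.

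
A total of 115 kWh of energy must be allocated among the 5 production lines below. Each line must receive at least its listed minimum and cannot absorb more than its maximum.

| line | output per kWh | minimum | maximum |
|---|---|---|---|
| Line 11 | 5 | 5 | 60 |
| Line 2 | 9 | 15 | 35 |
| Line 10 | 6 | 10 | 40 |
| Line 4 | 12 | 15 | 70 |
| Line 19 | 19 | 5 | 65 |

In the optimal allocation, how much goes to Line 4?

Meeting every minimum uses 5+15+10+15+5 = 50 kWh, leaving 65.
Rank by output per kWh: Line 19 19 > Line 4 12 > Line 2 9 > Line 10 6 > Line 11 5.
Give Line 19 60 more to hit its cap of 65 — 5 left.
Line 4 has room for 55 more but only 5 remain, so it gets 20.

20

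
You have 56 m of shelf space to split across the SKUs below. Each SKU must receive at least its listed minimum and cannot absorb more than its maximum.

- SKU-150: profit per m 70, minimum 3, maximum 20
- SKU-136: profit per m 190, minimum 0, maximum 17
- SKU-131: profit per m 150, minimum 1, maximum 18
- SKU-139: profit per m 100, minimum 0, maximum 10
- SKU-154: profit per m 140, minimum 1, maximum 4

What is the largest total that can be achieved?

7980

Meeting every minimum uses 3+0+1+0+1 = 5 m, leaving 51.
Highest profit per m first: SKU-136 190 > SKU-131 150 > SKU-154 140 > SKU-139 100 > SKU-150 70.
Give SKU-136 17 more to hit its cap of 17 ; 34 left.
Give SKU-131 17 more to hit its cap of 18 ; 17 left.
SKU-154: +3 to 4 (cap) ; 14 left.
SKU-139 takes 10 more to reach its cap of 10 ; 4 left.
SKU-150: +4 (room for 17) → 7. Pool exhausted.
Total = 70×7 + 190×17 + 150×18 + 100×10 + 140×4 = 7980.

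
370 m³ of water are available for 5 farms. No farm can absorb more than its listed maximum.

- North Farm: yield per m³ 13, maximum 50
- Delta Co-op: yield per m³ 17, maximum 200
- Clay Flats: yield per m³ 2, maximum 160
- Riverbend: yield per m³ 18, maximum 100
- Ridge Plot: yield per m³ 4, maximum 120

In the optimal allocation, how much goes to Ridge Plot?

20

Highest yield per m³ first: Riverbend 18 > Delta Co-op 17 > North Farm 13 > Ridge Plot 4 > Clay Flats 2.
Riverbend: +100 to 100 (cap) → 270 left.
Give Delta Co-op 200 to hit its cap of 200 → 70 left.
Give North Farm 50 to hit its cap of 50 → 20 left.
Only 20 left; Ridge Plot takes them to reach 20.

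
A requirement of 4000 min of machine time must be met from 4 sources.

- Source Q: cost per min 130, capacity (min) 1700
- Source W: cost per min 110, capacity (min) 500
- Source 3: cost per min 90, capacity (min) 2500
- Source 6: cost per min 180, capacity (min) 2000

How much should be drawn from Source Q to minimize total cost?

Use sources in increasing cost order.
Source 3 at 90: take all 2500 min → 1500 still needed.
Source W at 110: take all 500 min → 1000 still needed.
Take 1000 from Source Q at 130 to finish.
Source 6: unused.

1000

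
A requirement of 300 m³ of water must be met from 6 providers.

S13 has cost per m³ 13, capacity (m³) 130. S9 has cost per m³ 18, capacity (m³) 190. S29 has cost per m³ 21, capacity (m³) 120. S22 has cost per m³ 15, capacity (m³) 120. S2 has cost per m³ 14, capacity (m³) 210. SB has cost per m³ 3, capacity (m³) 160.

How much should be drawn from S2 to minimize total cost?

Use providers in increasing cost order.
SB at 3: take all 160 m³ — 140 still needed.
Take 130 from S13 at 13 — need 10 more.
Take 10 from S2 at 14 to finish.
S22, S9, S29: unused.

10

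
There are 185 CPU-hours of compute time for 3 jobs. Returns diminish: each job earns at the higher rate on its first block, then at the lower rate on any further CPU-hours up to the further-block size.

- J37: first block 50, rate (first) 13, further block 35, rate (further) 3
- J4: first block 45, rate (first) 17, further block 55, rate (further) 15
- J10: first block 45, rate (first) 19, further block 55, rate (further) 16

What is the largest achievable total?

Order all 6 blocks by rate: J10/T1 19 > J4/T1 17 > J10/T2 16 > J4/T2 15 > J37/T1 13 > J37/T2 3.
Fill J10 T1 block (45 at 19) ; 140 left.
J4 T1 at 17: fill all 45 ; 95 left.
J10 T2 at 16: fill all 55 ; 40 left.
J4/T2: +40 of 55 at 15; pool empty.
Total = 19×45 + 17×45 + 16×55 + 15×40 = 3100.

3100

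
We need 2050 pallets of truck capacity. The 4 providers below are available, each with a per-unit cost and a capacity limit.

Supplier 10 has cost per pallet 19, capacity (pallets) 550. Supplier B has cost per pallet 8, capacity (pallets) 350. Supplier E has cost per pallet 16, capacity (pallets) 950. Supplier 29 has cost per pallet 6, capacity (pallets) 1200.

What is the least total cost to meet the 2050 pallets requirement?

18000

Fill from the cheapest provider first.
Supplier 29 at 6: take all 1200 pallets → 850 still needed.
Take 350 from Supplier B at 8 → need 500 more.
Supplier E at 16: take 500 of its 950 → requirement met.
Supplier 10: unused.
Cost = 1200×6 + 350×8 + 500×16 = 18000.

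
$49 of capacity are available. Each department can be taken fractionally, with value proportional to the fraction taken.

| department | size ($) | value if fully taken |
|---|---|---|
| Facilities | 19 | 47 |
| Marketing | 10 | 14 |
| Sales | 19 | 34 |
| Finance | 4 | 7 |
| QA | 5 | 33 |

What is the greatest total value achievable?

123.8

Rank by value-to-size ratio: QA 33/5≈6.6, Facilities 47/19≈2.47, Sales 34/19≈1.79, Finance 7/4≈1.75, Marketing 14/10≈1.4.
QA: take in full, 5 $ for value 33 — 44 left.
All 19 $ of Facilities fit (value 47) — 25 remain.
Take all of Sales (19 $, value 34) — 6 $ left.
Finance: take in full, 4 $ for value 7 — 2 left.
Only 2 $ remain; take 2/10 of Marketing for value 14×2/10 = 2.8.
Total value = 123.8.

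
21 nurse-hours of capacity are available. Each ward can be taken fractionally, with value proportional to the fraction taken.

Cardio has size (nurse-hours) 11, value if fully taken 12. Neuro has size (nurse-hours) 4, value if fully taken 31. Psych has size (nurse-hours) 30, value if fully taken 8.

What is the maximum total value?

Best value per unit of size first: Neuro 31/4≈7.75, Cardio 12/11≈1.09, Psych 8/30≈0.267.
All 4 nurse-hours of Neuro fit (value 31) ; 17 remain.
Take all of Cardio (11 nurse-hours, value 12) ; 6 nurse-hours left.
6 nurse-hours left: a 6/30 share of Psych gives 8×6/30 = 1.6.
Total value = 44.6.

44.6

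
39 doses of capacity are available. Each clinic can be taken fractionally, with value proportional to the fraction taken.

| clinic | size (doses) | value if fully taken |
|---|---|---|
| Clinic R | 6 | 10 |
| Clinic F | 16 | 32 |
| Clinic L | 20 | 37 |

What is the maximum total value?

Best value per unit of size first: Clinic F 32/16≈2, Clinic L 37/20≈1.85, Clinic R 10/6≈1.67.
Take all of Clinic F (16 doses, value 32) — 23 doses left.
All 20 doses of Clinic L fit (value 37) — 3 remain.
3 doses left: a 3/6 share of Clinic R gives 10×3/6 = 5.
Total value = 74.

74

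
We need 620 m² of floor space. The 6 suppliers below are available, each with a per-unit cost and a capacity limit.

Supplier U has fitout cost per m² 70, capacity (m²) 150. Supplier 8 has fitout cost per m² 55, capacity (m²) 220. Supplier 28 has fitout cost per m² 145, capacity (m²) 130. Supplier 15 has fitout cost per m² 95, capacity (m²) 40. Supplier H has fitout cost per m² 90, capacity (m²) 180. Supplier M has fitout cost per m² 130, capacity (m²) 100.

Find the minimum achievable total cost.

Cheapest first:
Supplier 8 (55): use full 220 ; 400 m² to go.
Supplier U at 70: take all 150 m² ; 250 still needed.
Supplier H (90): use full 180 ; 70 m² to go.
Take 40 from Supplier 15 at 95 ; need 30 more.
Take 30 from Supplier M at 130 to finish.
Supplier 28: unused.
Cost = 220×55 + 150×70 + 180×90 + 40×95 + 30×130 = 46500.

46500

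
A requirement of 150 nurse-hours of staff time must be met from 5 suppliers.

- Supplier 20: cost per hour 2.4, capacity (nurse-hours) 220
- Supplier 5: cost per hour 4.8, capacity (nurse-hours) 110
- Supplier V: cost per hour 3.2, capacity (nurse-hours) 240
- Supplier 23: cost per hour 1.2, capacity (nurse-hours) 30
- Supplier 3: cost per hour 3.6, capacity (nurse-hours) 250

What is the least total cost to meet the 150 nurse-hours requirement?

324

Cheapest first:
Supplier 23 (1.2): use full 30 → 120 nurse-hours to go.
Take 120 from Supplier 20 at 2.4 to finish.
Supplier V, Supplier 3, Supplier 5: unused.
Cost = 30×1.2 + 120×2.4 = 324.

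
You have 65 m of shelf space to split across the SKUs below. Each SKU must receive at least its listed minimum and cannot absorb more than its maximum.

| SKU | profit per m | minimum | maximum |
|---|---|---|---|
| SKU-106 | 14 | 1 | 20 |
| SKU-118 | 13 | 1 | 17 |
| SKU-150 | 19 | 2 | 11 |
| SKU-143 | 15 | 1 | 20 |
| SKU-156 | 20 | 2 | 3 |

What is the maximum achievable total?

Meeting every minimum uses 1+1+2+1+2 = 7 m, leaving 58.
Highest profit per m first: SKU-156 20 > SKU-150 19 > SKU-143 15 > SKU-106 14 > SKU-118 13.
Give SKU-156 1 more to hit its cap of 3 — 57 left.
SKU-150: +9 to 11 (cap) — 48 left.
SKU-143 takes 19 more to reach its cap of 20 — 29 left.
SKU-106 takes 19 more to reach its cap of 20 — 10 left.
Only 10 left; SKU-118 takes them to reach 11.
Total = 14×20 + 13×11 + 19×11 + 15×20 + 20×3 = 992.

992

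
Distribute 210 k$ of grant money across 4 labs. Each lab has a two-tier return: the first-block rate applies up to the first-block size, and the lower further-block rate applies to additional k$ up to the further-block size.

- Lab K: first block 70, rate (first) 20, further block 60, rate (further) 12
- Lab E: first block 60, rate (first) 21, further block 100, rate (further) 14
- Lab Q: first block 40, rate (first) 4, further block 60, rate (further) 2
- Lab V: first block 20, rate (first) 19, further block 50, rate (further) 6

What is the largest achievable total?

3880

Treat each block as its own option and order by rate: Lab E/first 21 > Lab K/first 20 > Lab V/first 19 > Lab E/second 14 > Lab K/second 12 > Lab V/second 6 > Lab Q/first 4 > Lab Q/second 2.
Lab E first at 21: fill all 60 — 150 left.
Lab K/first (20): +70 — 80 left.
Fill Lab V first block (20 at 19) — 60 left.
60 remain; put them into Lab E second at 14.
Total = 21×60 + 20×70 + 19×20 + 14×60 = 3880.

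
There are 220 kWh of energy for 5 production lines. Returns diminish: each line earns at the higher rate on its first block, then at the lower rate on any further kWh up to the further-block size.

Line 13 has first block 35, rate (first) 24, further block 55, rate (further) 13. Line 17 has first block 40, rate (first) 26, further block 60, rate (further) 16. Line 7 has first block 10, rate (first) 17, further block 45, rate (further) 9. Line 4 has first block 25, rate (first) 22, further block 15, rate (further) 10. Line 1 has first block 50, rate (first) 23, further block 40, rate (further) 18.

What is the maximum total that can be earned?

Treat each block as its own option and order by rate: Line 17/first 26 > Line 13/first 24 > Line 1/first 23 > Line 4/first 22 > Line 1/second 18 > Line 7/first 17 > Line 17/second 16 > Line 13/second 13 > Line 4/second 10 > Line 7/second 9.
Line 17/first (26): +40 ; 180 left.
Line 13/first (24): +35 ; 145 left.
Line 1 first at 23: fill all 50 ; 95 left.
Line 4/first (22): +25 ; 70 left.
Line 1 second at 18: fill all 40 ; 30 left.
Line 7 first at 17: fill all 10 ; 20 left.
Line 17/second: +20 of 60 at 16; pool empty.
Total = 26×40 + 24×35 + 23×50 + 22×25 + 18×40 + 17×10 + 16×20 = 4790.

4790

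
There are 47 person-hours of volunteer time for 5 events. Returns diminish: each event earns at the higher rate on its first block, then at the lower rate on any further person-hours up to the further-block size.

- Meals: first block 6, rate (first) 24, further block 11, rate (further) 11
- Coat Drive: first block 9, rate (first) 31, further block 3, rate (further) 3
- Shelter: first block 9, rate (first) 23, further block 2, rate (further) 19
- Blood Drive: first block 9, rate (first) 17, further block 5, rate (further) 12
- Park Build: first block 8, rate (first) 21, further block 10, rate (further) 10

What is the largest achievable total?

Order all 10 blocks by rate: Coat Drive/T1 31 > Meals/T1 24 > Shelter/T1 23 > Park Build/T1 21 > Shelter/T2 19 > Blood Drive/T1 17 > Blood Drive/T2 12 > Meals/T2 11 > Park Build/T2 10 > Coat Drive/T2 3.
Coat Drive T1 at 31: fill all 9 ; 38 left.
Fill Meals T1 block (6 at 24) ; 32 left.
Shelter/T1 (23): +9 ; 23 left.
Park Build T1 at 21: fill all 8 ; 15 left.
Fill Shelter T2 block (2 at 19) ; 13 left.
Blood Drive/T1 (17): +9 ; 4 left.
Blood Drive T2 at 12: only 4 left, fill 4.
Total = 31×9 + 24×6 + 23×9 + 21×8 + 19×2 + 17×9 + 12×4 = 1037.

1037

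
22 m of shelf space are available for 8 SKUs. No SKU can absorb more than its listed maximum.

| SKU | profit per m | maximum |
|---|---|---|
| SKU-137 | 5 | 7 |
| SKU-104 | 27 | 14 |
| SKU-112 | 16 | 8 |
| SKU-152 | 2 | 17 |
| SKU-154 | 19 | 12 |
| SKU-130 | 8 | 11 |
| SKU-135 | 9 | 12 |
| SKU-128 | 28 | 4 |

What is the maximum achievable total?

566

Order the SKUs by profit per m: SKU-128 28 > SKU-104 27 > SKU-154 19 > SKU-112 16 > SKU-135 9 > SKU-130 8 > SKU-137 5 > SKU-152 2.
SKU-128: +4 to 4 (cap) ; 18 left.
SKU-104 takes 14 to reach its cap of 14 ; 4 left.
Only 4 left; SKU-154 takes them to reach 4.
Total = 27×14 + 19×4 + 28×4 = 566.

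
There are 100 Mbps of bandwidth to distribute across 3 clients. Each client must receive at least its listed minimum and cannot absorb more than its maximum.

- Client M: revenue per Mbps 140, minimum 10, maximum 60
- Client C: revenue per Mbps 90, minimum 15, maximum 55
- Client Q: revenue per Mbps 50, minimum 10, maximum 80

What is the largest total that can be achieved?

11600

Meeting every minimum uses 10+15+10 = 35 Mbps, leaving 65.
Highest revenue per Mbps first: Client M 140 > Client C 90 > Client Q 50.
Client M: +50 to 60 (cap) ; 15 left.
Only 15 left; Client C takes them to reach 30.
Total = 140×60 + 90×30 + 50×10 = 11600.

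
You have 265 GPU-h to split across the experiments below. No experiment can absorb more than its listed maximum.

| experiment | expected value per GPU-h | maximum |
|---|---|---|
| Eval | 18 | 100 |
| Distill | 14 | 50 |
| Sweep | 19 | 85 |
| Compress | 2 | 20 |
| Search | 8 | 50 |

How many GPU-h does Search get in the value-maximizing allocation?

30

Order the experiments by expected value per GPU-h: Sweep 19 > Eval 18 > Distill 14 > Search 8 > Compress 2.
Give Sweep 85 to hit its cap of 85 — 180 left.
Give Eval 100 to hit its cap of 100 — 80 left.
Distill: +50 to 50 (cap) — 30 left.
Search has room for 50 but only 30 remain, so it gets 30.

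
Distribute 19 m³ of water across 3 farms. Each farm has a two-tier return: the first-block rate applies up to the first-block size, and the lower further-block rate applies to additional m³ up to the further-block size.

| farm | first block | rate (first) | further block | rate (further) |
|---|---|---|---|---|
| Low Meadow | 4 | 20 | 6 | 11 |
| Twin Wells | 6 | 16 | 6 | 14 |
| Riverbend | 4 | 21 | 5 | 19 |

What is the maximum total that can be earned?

Treat each block as its own option and order by rate: Riverbend/tier1 21 > Low Meadow/tier1 20 > Riverbend/tier2 19 > Twin Wells/tier1 16 > Twin Wells/tier2 14 > Low Meadow/tier2 11.
Riverbend tier1 at 21: fill all 4 ; 15 left.
Low Meadow tier1 at 20: fill all 4 ; 11 left.
Fill Riverbend tier2 block (5 at 19) ; 6 left.
Twin Wells tier1 at 16: fill all 6 ; 0 left.
Total = 21×4 + 20×4 + 19×5 + 16×6 = 355.

355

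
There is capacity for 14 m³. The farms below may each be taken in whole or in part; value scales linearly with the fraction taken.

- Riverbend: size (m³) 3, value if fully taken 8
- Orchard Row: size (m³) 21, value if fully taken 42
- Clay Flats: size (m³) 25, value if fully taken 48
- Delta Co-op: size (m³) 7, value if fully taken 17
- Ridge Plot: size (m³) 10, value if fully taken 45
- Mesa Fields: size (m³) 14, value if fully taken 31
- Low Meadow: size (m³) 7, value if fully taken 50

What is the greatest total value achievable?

Best value per unit of size first: Low Meadow 50/7≈7.14, Ridge Plot 45/10≈4.5, Riverbend 8/3≈2.67, Delta Co-op 17/7≈2.43, Mesa Fields 31/14≈2.21, Orchard Row 42/21≈2, Clay Flats 48/25≈1.92.
Low Meadow: take in full, 7 m³ for value 50 → 7 left.
7 m³ left: a 7/10 share of Ridge Plot gives 45×7/10 = 31.5.
Total value = 81.5.

81.5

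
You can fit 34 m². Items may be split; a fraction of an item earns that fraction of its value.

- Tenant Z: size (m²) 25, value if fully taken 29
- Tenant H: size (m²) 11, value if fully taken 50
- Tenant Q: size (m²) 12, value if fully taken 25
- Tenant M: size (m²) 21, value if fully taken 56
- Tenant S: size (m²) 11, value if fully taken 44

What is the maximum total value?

126

Rank by value-to-size ratio: Tenant H 50/11≈4.55, Tenant S 44/11≈4, Tenant M 56/21≈2.67, Tenant Q 25/12≈2.08, Tenant Z 29/25≈1.16.
All 11 m² of Tenant H fit (value 50) — 23 remain.
Tenant S: take in full, 11 m² for value 44 — 12 left.
12 m² left: a 12/21 share of Tenant M gives 56×12/21 = 32.
Total value = 126.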